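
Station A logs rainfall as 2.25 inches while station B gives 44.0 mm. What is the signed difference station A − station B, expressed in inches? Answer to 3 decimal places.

0.518 in

station B: 44.0 mm = 1.73228 in.
Difference: 2.25000 − 1.73228 = 0.518 in.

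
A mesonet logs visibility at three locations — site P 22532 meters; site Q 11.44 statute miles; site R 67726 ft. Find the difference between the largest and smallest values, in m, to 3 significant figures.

site Q: 11.44 SM = 18410.90 m.
site R: 67726 ft = 20642.88 m.
Spread: 22532.00 − 18410.90 = 4120 m.

4120 m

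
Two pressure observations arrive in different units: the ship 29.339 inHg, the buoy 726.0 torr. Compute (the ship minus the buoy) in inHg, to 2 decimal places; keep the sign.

0.76 inHg

the buoy: 726.0 mmHg = 28.5827 inHg.
Difference: 29.3390 − 28.5827 = 0.76 inHg.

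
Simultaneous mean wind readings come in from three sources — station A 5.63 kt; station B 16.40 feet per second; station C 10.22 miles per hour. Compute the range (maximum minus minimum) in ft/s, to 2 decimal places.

station A: 5.63 kt = 9.5024 ft/s.
station C: 10.22 mph = 14.9893 ft/s.
Spread: 16.4000 − 9.5024 = 6.90 ft/s.

6.90 ft/s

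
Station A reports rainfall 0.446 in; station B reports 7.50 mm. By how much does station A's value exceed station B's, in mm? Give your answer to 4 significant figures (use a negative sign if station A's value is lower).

station A: 0.446 in = 11.32840 mm.
Difference: 11.32840 − 7.50000 = 3.828 mm.

3.828 mm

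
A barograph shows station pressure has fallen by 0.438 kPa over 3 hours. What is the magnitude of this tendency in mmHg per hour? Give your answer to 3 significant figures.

1.10 mmHg per hour

0.438 kPa / 3 h × 7.50062 mmHg/kPa = 1.10 mmHg/h.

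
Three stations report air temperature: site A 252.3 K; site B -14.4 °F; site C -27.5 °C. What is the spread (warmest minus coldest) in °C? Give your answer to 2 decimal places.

6.65 °C

site A: 252.3 K = -20.850 °C.
site B: -14.4 °F = -25.778 °C.
Spread: (-20.850) − (-27.500) = 6.650 °C.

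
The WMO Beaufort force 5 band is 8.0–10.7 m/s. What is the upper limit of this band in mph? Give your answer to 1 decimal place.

23.9 mph

8.0–10.7 m/s × 2.237 = 17.9–23.9 mph.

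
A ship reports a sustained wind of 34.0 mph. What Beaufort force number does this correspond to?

34.0 mph = 15.2 m/s, which is Beaufort 7 (near gale, 13.9–17.1 m/s).

Beaufort force 7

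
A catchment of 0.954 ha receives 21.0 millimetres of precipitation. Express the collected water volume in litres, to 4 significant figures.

200300 litres

Area: 0.954 ha = 9540 m².
1 mm over 1 m² is 1 L, so volume = 21 × 9540 = 200340 L ≈ 200300 L.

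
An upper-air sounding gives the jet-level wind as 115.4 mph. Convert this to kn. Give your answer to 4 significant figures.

1 mph = 0.868976 kt, so 115.4 × 0.868976 = 100.3 kt.

100.3 kt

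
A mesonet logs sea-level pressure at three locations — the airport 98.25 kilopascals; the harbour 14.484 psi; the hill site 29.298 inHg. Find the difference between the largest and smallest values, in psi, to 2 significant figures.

0.23 psi

the airport: 98.25 kPa = 14.2500 psi.
the hill site: 29.298 inHg = 14.3898 psi.
Spread: 14.4840 − 14.2500 = 0.23 psi.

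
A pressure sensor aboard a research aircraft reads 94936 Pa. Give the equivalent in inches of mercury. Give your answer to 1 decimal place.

28.0 inHg

1 Pa = 0.0002953 inHg, so 94936 × 0.0002953 = 28.0 inHg.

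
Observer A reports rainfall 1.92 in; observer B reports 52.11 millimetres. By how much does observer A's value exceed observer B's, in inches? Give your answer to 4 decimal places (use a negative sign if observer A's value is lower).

-0.1316 in

observer B: 52.11 mm = 2.051575 in.
Difference: 1.920000 − 2.051575 = -0.1316 in.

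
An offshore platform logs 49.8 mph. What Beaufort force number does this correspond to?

49.8 mph = 22.3 m/s, which is Beaufort 9 (strong gale, 20.8–24.4 m/s).

Beaufort force 9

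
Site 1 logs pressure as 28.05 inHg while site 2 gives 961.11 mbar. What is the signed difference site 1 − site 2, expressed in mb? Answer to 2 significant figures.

site 1: 28.05 inHg = 949.88 mb.
Difference: 949.88 − 961.11 = -11 mb.

-11 mb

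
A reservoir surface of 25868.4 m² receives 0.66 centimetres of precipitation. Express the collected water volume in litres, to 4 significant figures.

Depth: 0.66 cm × 10 = 6.6 mm.
1 mm over 1 m² is 1 L, so volume = 6.6 × 25868.4 = 170731.44 L ≈ 170700 L.

170700 litres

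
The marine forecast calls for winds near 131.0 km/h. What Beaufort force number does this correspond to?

131.0 km/h = 36.4 m/s, which is Beaufort 12 (hurricane force, ≥32.7 m/s).

Beaufort force 12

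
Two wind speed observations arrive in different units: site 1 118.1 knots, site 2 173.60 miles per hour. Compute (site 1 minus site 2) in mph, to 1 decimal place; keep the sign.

site 1: 118.1 kt = 135.907 mph.
Difference: 135.907 − 173.600 = -37.7 mph.

-37.7 mph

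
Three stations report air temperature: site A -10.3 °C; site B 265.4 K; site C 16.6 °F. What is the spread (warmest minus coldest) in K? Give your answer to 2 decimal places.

2.55 K

site B: 265.4 K = -7.750 °C.
site C: 16.6 °F = -8.556 °C.
Spread: (-7.750) − (-10.300) = 2.550 °C.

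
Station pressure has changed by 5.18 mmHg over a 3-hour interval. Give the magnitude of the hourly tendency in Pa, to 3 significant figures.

230 Pa per hour

5.18 mmHg / 3 h × 133.322 Pa/mmHg = 230 Pa/h.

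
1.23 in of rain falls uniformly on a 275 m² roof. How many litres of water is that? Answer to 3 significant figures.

Depth: 1.23 in × 25.4 = 31.242 mm.
1 mm over 1 m² is 1 L, so volume = 31.242 × 275 = 8591.55 L ≈ 8590 L.

8590 litres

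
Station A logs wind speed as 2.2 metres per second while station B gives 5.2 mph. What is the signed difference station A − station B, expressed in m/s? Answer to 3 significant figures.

-0.125 m/s

station B: 5.2 mph = 2.32461 m/s.
Difference: 2.20000 − 2.32461 = -0.125 m/s.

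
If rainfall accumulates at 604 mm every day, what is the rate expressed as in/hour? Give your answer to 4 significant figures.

0.9908 in/hour

604 mm/day × 0.0393701 in/mm × 0.0416667 day/hour = 0.9908 in/hour.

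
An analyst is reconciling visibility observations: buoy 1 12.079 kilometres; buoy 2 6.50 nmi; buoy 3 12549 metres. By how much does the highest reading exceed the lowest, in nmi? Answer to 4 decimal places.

0.2759 nmi

buoy 1: 12.079 km = 6.522138 nmi.
buoy 3: 12549 m = 6.775918 nmi.
Spread: 6.775918 − 6.500000 = 0.2759 nmi.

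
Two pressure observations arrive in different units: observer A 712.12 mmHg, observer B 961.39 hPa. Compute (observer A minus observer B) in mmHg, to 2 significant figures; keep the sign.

-9.0 mmHg

observer B: 961.39 hPa = 721.102 mmHg.
Difference: 712.120 − 721.102 = -9.0 mmHg.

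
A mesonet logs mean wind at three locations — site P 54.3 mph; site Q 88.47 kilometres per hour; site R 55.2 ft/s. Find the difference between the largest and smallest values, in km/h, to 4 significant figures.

27.90 km/h

site P: 54.3 mph = 87.3874 km/h.
site R: 55.2 ft/s = 60.5699 km/h.
Spread: 88.4700 − 60.5699 = 27.90 km/h.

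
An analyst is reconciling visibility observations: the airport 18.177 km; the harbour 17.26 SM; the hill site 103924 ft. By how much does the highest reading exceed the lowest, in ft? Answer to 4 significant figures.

44290 ft

the airport: 18.177 km = 59635.83 ft.
the harbour: 17.26 SM = 91132.80 ft.
Spread: 103924.00 − 59635.83 = 44290 ft.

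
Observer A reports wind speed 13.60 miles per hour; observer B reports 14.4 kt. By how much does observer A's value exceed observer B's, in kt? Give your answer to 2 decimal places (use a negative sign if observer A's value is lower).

observer A: 13.60 mph = 11.8181 kt.
Difference: 11.8181 − 14.4000 = -2.58 kt.

-2.58 kt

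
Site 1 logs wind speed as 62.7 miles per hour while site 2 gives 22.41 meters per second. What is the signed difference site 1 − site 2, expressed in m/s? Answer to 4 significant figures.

site 1: 62.7 mph = 28.02941 m/s.
Difference: 28.02941 − 22.41000 = 5.619 m/s.

5.619 m/s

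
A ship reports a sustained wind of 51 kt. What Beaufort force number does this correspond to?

51 kt lies in the Beaufort 10 band (storm, 48–55 kt).

Beaufort force 10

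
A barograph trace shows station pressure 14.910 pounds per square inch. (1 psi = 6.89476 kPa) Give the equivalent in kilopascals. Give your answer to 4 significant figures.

1 psi = 6.89476 kPa, so 14.910 × 6.89476 = 102.8 kPa.

102.8 kPa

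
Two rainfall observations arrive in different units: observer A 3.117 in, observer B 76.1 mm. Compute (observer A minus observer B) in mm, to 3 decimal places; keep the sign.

3.072 mm

observer A: 3.117 in = 79.17180 mm.
Difference: 79.17180 − 76.10000 = 3.072 mm.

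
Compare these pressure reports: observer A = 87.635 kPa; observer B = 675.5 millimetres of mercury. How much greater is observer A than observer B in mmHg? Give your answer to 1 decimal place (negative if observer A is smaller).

observer A: 87.635 kPa = 657.316 mmHg.
Difference: 657.316 − 675.500 = -18.2 mmHg.

-18.2 mmHg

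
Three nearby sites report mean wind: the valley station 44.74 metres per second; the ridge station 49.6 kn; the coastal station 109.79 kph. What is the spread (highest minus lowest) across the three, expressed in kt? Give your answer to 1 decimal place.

37.4 kt

the valley station: 44.74 m/s = 86.968 kt.
the coastal station: 109.79 km/h = 59.282 kt.
Spread: 86.968 − 49.600 = 37.4 kt.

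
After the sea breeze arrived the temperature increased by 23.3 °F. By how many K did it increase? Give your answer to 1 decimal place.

12.9 K

A change of 1 °C equals a change of 1.8 °F: ΔK = 23.3 × 0.5556 = 12.9 K.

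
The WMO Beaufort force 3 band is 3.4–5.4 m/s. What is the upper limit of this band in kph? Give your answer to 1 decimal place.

3.4–5.4 m/s × 3.6 = 12.2–19.4 km/h.

19.4 km/h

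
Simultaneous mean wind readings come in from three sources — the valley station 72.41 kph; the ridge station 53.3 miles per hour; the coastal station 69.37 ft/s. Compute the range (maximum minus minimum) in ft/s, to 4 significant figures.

12.18 ft/s

the valley station: 72.41 km/h = 65.9904 ft/s.
the ridge station: 53.3 mph = 78.1733 ft/s.
Spread: 78.1733 − 65.9904 = 12.18 ft/s.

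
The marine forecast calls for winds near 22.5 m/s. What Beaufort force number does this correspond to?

Beaufort force 9

22.5 m/s lies in the Beaufort 9 band (strong gale, 20.8–24.4 m/s).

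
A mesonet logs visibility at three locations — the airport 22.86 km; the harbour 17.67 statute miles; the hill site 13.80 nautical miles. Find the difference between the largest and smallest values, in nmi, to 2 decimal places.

3.01 nmi

the airport: 22.86 km = 12.3434 nmi.
the harbour: 17.67 SM = 15.3548 nmi.
Spread: 15.3548 − 12.3434 = 3.01 nmi.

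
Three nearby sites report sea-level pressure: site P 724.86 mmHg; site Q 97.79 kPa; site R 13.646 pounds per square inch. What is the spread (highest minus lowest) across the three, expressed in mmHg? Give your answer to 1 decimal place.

site Q: 97.79 kPa = 733.485 mmHg.
site R: 13.646 psi = 705.702 mmHg.
Spread: 733.485 − 705.702 = 27.8 mmHg.

27.8 mmHg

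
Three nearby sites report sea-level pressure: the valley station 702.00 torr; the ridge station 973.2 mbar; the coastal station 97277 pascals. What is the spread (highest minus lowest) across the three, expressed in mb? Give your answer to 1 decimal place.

37.3 mb

the valley station: 702.00 mmHg = 935.923 mb.
the coastal station: 97277 Pa = 972.770 mb.
Spread: 973.200 − 935.923 = 37.3 mb.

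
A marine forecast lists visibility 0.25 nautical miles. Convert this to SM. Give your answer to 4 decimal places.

1 nmi = 1.15078 SM, so 0.25 × 1.15078 = 0.2877 SM.

0.2877 SM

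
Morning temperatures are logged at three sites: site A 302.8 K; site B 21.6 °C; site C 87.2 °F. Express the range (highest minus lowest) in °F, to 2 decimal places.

16.32 °F

site A: 302.8 K = 29.650 °C.
site C: 87.2 °F = 30.667 °C.
Spread: 30.667 − 21.600 = 9.067 °C = 16.32 °F.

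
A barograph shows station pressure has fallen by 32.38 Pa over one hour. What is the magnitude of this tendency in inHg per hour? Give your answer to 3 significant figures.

0.00956 inHg per hour

32.38 Pa / 1 h × 0.0002953 inHg/Pa = 0.00956 inHg/h.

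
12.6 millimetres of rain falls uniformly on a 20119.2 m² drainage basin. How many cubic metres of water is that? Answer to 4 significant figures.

1 mm over 1 m² is 1 L, so volume = 12.6 × 20119.2 = 253501.92 L = 253.5 m³.

253.5 cubic metres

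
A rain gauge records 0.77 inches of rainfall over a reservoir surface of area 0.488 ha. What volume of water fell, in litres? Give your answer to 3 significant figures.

95400 litres

Depth: 0.77 in × 25.4 = 19.558 mm.
Area: 0.488 ha = 4880 m².
1 mm over 1 m² is 1 L, so volume = 19.558 × 4880 = 95443.04 L ≈ 95400 L.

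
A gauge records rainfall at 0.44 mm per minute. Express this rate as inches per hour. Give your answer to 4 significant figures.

0.44 mm/minute × 0.0393701 in/mm × 60 minute/hour = 1.039 in/hour.

1.039 in/hour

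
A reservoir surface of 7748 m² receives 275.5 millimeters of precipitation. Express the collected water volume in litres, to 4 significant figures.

2135000 litres

1 mm over 1 m² is 1 L, so volume = 275.5 × 7748 = 2134574 L ≈ 2135000 L.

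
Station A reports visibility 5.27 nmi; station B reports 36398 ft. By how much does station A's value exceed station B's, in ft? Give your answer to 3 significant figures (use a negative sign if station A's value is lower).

station A: 5.27 nmi = 32021.13 ft.
Difference: 32021.13 − 36398.00 = -4380 ft.

-4380 ft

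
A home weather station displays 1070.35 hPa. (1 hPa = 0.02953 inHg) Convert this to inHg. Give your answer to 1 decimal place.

31.6 inHg

1 hPa = 0.02953 inHg, so 1070.35 × 0.02953 = 31.6 inHg.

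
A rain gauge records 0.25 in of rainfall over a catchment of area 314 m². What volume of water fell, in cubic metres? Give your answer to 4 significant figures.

1.994 cubic metres

Depth: 0.25 in × 25.4 = 6.35 mm.
1 mm over 1 m² is 1 L, so volume = 6.35 × 314 = 1993.9 L = 1.994 m³.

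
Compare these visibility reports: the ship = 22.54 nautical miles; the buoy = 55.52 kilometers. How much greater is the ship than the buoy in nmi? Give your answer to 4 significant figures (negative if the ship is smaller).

the buoy: 55.52 km = 29.97840 nmi.
Difference: 22.54000 − 29.97840 = -7.438 nmi.

-7.438 nmi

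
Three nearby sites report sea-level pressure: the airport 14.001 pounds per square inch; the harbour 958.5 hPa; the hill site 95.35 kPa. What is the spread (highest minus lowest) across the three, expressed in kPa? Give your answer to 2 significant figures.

1.2 kPa

the airport: 14.001 psi = 96.533 kPa.
the harbour: 958.5 hPa = 95.850 kPa.
Spread: 96.533 − 95.350 = 1.2 kPa.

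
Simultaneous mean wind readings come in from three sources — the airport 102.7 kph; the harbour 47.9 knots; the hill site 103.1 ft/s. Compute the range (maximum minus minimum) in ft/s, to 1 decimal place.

22.3 ft/s

the airport: 102.7 km/h = 93.595 ft/s.
the harbour: 47.9 kt = 80.846 ft/s.
Spread: 103.100 − 80.846 = 22.3 ft/s.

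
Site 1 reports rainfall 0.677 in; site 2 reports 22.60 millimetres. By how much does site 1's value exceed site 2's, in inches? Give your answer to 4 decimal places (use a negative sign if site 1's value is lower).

-0.2128 in

site 2: 22.60 mm = 0.889764 in.
Difference: 0.677000 − 0.889764 = -0.2128 in.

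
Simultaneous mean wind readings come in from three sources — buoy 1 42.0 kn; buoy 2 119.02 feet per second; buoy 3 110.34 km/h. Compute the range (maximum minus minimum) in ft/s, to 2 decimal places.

48.13 ft/s

buoy 1: 42.0 kt = 70.8880 ft/s.
buoy 3: 110.34 km/h = 100.5577 ft/s.
Spread: 119.0200 − 70.8880 = 48.13 ft/s.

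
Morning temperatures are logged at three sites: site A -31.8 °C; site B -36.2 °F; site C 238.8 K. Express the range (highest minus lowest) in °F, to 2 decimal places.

10.96 °F

site B: -36.2 °F = -37.889 °C.
site C: 238.8 K = -34.350 °C.
Spread: (-31.800) − (-37.889) = 6.089 °C = 10.96 °F.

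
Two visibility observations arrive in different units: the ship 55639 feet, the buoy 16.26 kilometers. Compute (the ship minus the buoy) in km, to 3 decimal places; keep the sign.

the ship: 55639 ft = 16.95877 km.
Difference: 16.95877 − 16.26000 = 0.699 km.

0.699 km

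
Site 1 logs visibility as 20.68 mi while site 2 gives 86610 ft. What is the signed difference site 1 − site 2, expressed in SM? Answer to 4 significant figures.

4.277 SM

site 2: 86610 ft = 16.40341 SM.
Difference: 20.68000 − 16.40341 = 4.277 SM.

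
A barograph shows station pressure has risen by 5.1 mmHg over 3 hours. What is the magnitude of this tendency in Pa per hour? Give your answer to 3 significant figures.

227 Pa per hour

5.1 mmHg / 3 h × 133.322 Pa/mmHg = 227 Pa/h.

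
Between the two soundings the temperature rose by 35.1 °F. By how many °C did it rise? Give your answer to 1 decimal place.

19.5 °C

Converting a difference, only the 9/5 scale factor applies: Δ°C = 35.1 × 0.5556 = 19.5 °C.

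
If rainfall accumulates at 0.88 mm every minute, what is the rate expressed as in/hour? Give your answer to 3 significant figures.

2.08 in/hour

0.88 mm/minute × 0.0393701 in/mm × 60 minute/hour = 2.08 in/hour.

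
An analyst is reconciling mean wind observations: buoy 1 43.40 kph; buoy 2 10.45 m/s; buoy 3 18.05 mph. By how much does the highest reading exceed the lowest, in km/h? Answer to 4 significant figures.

14.35 km/h

buoy 2: 10.45 m/s = 37.6200 km/h.
buoy 3: 18.05 mph = 29.0487 km/h.
Spread: 43.4000 − 29.0487 = 14.35 km/h.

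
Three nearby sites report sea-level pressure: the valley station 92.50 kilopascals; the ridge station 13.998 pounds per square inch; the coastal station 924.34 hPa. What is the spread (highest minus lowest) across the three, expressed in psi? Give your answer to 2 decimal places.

the valley station: 92.50 kPa = 13.4160 psi.
the coastal station: 924.34 hPa = 13.4064 psi.
Spread: 13.9980 − 13.4064 = 0.59 psi.

0.59 psi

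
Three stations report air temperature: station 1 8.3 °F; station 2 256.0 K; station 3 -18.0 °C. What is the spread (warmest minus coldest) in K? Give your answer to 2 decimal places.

4.83 K

station 1: 8.3 °F = -13.167 °C.
station 2: 256.0 K = -17.150 °C.
Spread: (-13.167) − (-18.000) = 4.833 °C.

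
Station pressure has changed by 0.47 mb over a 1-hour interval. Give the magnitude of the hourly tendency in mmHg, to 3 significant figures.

0.353 mmHg per hour

0.47 mb / 1 h × 0.750062 mmHg/mb = 0.353 mmHg/h.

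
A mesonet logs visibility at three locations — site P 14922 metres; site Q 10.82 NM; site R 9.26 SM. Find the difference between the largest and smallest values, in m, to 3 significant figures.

site Q: 10.82 nmi = 20038.64 m.
site R: 9.26 SM = 14902.53 m.
Spread: 20038.64 − 14902.53 = 5140 m.

5140 m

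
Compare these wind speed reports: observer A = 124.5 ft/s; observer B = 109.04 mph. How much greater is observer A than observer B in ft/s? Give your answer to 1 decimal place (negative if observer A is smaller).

-35.4 ft/s

observer B: 109.04 mph = 159.925 ft/s.
Difference: 124.500 − 159.925 = -35.4 ft/s.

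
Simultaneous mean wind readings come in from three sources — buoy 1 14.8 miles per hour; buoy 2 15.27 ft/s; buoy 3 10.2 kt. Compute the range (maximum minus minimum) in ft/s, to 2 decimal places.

6.44 ft/s

buoy 1: 14.8 mph = 21.7067 ft/s.
buoy 3: 10.2 kt = 17.2157 ft/s.
Spread: 21.7067 − 15.2700 = 6.44 ft/s.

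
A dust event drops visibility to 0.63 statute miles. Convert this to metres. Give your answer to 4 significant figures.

1 SM = 1609.34 m, so 0.63 × 1609.34 = 1014 m.

1014 m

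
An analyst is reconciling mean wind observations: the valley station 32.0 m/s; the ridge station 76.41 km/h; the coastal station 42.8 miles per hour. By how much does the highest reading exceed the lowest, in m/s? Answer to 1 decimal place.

the ridge station: 76.41 km/h = 21.225 m/s.
the coastal station: 42.8 mph = 19.133 m/s.
Spread: 32.000 − 19.133 = 12.9 m/s.

12.9 m/s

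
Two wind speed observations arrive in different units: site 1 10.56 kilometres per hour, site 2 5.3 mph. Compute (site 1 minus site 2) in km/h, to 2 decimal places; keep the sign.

site 2: 5.3 mph = 8.5295 km/h.
Difference: 10.5600 − 8.5295 = 2.03 km/h.

2.03 km/h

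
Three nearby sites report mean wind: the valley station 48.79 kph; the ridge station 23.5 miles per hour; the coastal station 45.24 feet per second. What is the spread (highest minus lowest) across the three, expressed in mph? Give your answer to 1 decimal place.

the valley station: 48.79 km/h = 30.317 mph.
the coastal station: 45.24 ft/s = 30.845 mph.
Spread: 30.845 − 23.500 = 7.3 mph.

7.3 mph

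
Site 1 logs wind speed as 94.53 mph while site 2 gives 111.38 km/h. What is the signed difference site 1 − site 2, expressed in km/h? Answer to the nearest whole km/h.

site 1: 94.53 mph = 152.13 km/h.
Difference: 152.13 − 111.38 = 41 km/h.

41 km/h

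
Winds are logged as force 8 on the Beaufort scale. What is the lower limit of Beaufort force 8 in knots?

Beaufort 8 (gale) spans 34–40 knots.

34 kt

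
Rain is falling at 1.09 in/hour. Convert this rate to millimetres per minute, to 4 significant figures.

1.09 in/hour × 25.4 mm/in × 0.0166667 hour/minute = 0.4614 mm/minute.

0.4614 mm/minute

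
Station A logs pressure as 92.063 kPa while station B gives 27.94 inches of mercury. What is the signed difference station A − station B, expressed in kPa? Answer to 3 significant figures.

station B: 27.94 inHg = 94.6157 kPa.
Difference: 92.0630 − 94.6157 = -2.55 kPa.

-2.55 kPa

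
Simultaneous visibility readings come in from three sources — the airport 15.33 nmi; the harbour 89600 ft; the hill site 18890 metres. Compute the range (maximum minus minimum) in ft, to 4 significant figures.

the airport: 15.33 nmi = 93146.85 ft.
the hill site: 18890 m = 61975.07 ft.
Spread: 93146.85 − 61975.07 = 31170 ft.

31170 ft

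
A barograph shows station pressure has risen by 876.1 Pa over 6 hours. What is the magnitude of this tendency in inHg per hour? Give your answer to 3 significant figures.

0.0431 inHg per hour

876.1 Pa / 6 h × 0.0002953 inHg/Pa = 0.0431 inHg/h.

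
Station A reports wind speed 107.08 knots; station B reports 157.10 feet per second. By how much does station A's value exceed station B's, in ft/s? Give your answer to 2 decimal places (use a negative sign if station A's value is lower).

station A: 107.08 kt = 180.7307 ft/s.
Difference: 180.7307 − 157.1000 = 23.63 ft/s.

23.63 ft/s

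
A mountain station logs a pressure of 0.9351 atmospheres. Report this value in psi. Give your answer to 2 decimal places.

13.74 psi

1 atm = 14.6959 psi, so 0.9351 × 14.6959 = 13.74 psi.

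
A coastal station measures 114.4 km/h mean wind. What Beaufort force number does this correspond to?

Beaufort force 11

114.4 km/h = 31.8 m/s, which is Beaufort 11 (violent storm, 28.5–32.6 m/s).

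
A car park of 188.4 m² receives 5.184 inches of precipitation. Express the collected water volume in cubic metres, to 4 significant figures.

24.81 cubic metres

Depth: 5.184 in × 25.4 = 131.6736 mm.
1 mm over 1 m² is 1 L, so volume = 131.6736 × 188.4 = 24807.306 L = 24.81 m³.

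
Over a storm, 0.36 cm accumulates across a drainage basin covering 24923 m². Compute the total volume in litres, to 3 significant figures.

89700 litres

Depth: 0.36 cm × 10 = 3.6 mm.
1 mm over 1 m² is 1 L, so volume = 3.6 × 24923 = 89722.8 L ≈ 89700 L.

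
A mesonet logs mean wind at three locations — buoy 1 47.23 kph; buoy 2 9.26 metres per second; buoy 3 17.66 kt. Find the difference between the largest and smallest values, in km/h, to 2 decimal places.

14.52 km/h

buoy 2: 9.26 m/s = 33.3360 km/h.
buoy 3: 17.66 kt = 32.7063 km/h.
Spread: 47.2300 − 32.7063 = 14.52 km/h.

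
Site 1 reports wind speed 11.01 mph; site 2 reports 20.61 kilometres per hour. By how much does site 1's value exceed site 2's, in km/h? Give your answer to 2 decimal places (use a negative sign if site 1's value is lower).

site 1: 11.01 mph = 17.7189 km/h.
Difference: 17.7189 − 20.6100 = -2.89 km/h.

-2.89 km/h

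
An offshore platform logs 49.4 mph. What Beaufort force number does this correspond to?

49.4 mph = 22.1 m/s, which is Beaufort 9 (strong gale, 20.8–24.4 m/s).

Beaufort force 9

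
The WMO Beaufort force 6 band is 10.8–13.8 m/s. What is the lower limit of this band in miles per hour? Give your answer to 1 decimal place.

10.8–13.8 m/s × 2.237 = 24.2–30.9 mph.

24.2 mph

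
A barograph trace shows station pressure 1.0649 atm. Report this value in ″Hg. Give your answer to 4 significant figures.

31.86 inHg

1 atm = 29.9213 inHg, so 1.0649 × 29.9213 = 31.86 inHg.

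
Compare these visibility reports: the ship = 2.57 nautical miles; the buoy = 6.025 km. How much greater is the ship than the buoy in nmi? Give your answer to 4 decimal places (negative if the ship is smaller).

-0.6832 nmi

the buoy: 6.025 km = 3.253240 nmi.
Difference: 2.570000 − 3.253240 = -0.6832 nmi.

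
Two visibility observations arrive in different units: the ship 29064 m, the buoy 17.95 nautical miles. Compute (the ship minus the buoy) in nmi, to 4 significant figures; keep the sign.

the ship: 29064 m = 15.69330 nmi.
Difference: 15.69330 − 17.95000 = -2.257 nmi.

-2.257 nmi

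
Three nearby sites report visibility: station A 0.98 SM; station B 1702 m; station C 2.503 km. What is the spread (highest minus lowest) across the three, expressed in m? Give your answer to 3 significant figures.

926 m

station A: 0.98 SM = 1577.16 m.
station C: 2.503 km = 2503.00 m.
Spread: 2503.00 − 1577.16 = 926 m.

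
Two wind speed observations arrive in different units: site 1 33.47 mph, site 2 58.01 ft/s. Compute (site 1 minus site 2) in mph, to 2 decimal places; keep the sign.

-6.08 mph

site 2: 58.01 ft/s = 39.5523 mph.
Difference: 33.4700 − 39.5523 = -6.08 mph.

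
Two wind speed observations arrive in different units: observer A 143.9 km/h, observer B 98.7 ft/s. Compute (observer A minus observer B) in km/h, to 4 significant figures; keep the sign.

observer B: 98.7 ft/s = 108.3015 km/h.
Difference: 143.9000 − 108.3015 = 35.60 km/h.

35.60 km/h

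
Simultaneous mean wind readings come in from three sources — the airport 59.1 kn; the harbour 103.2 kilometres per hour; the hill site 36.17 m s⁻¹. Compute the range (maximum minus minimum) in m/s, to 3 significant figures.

7.50 m/s

the airport: 59.1 kt = 30.4037 m/s.
the harbour: 103.2 km/h = 28.6667 m/s.
Spread: 36.1700 − 28.6667 = 7.50 m/s.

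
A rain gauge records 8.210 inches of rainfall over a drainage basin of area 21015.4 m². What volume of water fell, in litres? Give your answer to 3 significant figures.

Depth: 8.210 in × 25.4 = 208.534 mm.
1 mm over 1 m² is 1 L, so volume = 208.534 × 21015.4 = 4382425.4 L ≈ 4380000 L.

4380000 litres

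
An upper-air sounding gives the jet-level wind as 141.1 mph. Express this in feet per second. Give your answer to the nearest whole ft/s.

207 ft/s

1 mph = 1.46667 ft/s, so 141.1 × 1.46667 = 207 ft/s.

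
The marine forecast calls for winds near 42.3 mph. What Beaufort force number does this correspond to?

Beaufort force 8

42.3 mph = 18.9 m/s, which is Beaufort 8 (gale, 17.2–20.7 m/s).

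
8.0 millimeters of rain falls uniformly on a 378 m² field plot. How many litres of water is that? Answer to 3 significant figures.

1 mm over 1 m² is 1 L, so volume = 8 × 378 = 3024 L ≈ 3020 L.

3020 litres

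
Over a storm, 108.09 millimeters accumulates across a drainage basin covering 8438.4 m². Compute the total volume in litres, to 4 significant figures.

1 mm over 1 m² is 1 L, so volume = 108.09 × 8438.4 = 912106.66 L ≈ 912100 L.

912100 litres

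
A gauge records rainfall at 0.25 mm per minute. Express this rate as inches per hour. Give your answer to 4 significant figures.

0.25 mm/minute × 0.0393701 in/mm × 60 minute/hour = 0.5906 in/hour.

0.5906 in/hour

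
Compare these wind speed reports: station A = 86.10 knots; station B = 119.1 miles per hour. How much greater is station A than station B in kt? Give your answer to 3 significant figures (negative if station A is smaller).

-17.4 kt

station B: 119.1 mph = 103.495 kt.
Difference: 86.100 − 103.495 = -17.4 kt.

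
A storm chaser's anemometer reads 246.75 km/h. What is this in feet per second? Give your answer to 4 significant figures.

224.9 ft/s

1 km/h = 0.911344 ft/s, so 246.75 × 0.911344 = 224.9 ft/s.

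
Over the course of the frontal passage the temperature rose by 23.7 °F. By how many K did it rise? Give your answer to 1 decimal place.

13.2 K

A change of 1 °C equals a change of 1.8 °F: ΔK = 23.7 × 0.5556 = 13.2 K.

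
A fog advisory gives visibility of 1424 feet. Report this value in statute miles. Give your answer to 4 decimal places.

1 ft = 0.000189394 SM, so 1424 × 0.000189394 = 0.2697 SM.

0.2697 SM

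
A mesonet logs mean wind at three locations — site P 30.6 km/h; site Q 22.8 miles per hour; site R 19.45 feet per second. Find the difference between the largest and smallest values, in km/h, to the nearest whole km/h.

site Q: 22.8 mph = 36.69 km/h.
site R: 19.45 ft/s = 21.34 km/h.
Spread: 36.69 − 21.34 = 15 km/h.

15 km/h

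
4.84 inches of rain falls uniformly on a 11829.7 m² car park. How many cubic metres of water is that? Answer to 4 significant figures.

1454 cubic metres

Depth: 4.84 in × 25.4 = 122.936 mm.
1 mm over 1 m² is 1 L, so volume = 122.936 × 11829.7 = 1454296 L = 1454 m³.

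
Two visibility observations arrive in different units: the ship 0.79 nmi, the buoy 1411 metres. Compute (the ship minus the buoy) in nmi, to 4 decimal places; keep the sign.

0.0281 nmi

the buoy: 1411 m = 0.761879 nmi.
Difference: 0.790000 − 0.761879 = 0.0281 nmi.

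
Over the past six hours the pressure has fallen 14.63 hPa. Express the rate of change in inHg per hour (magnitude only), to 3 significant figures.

14.63 hPa / 6 h × 0.02953 inHg/hPa = 0.0720 inHg/h.

0.0720 inHg per hour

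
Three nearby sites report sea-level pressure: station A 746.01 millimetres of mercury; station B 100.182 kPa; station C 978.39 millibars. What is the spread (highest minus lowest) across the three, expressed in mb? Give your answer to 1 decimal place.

23.4 mb

station A: 746.01 mmHg = 994.598 mb.
station B: 100.182 kPa = 1001.820 mb.
Spread: 1001.820 − 978.390 = 23.4 mb.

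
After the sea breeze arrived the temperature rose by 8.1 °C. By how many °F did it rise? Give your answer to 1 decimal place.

14.6 °F

A change of 1 °C equals a change of 1.8 °F: Δ°F = 8.1 × 1.8 = 14.6 °F.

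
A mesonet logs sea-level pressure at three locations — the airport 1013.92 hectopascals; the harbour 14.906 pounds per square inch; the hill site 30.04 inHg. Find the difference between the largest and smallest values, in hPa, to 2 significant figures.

14 hPa

the harbour: 14.906 psi = 1027.73 hPa.
the hill site: 30.04 inHg = 1017.27 hPa.
Spread: 1027.73 − 1013.92 = 14 hPa.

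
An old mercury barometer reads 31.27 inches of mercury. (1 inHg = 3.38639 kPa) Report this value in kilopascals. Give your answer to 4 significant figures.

105.9 kPa

1 inHg = 3.38639 kPa, so 31.27 × 3.38639 = 105.9 kPa.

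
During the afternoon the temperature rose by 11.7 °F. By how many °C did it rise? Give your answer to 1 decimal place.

6.5 °C

Converting a difference, only the 9/5 scale factor applies: Δ°C = 11.7 × 0.5556 = 6.5 °C.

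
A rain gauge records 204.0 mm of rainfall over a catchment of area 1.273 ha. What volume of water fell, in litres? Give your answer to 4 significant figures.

2597000 litres

Area: 1.273 ha = 12730 m².
1 mm over 1 m² is 1 L, so volume = 204 × 12730 = 2596920 L ≈ 2597000 L.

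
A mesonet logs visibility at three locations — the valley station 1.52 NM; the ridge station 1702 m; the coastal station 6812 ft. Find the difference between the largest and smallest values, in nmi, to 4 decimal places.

0.6010 nmi

the ridge station: 1702 m = 0.919006 nmi.
the coastal station: 6812 ft = 1.121111 nmi.
Spread: 1.520000 − 0.919006 = 0.6010 nmi.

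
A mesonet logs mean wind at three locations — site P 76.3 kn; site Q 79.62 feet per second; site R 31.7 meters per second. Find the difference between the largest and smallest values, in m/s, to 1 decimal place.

15.0 m/s

site P: 76.3 kt = 39.252 m/s.
site Q: 79.62 ft/s = 24.268 m/s.
Spread: 39.252 − 24.268 = 15.0 m/s.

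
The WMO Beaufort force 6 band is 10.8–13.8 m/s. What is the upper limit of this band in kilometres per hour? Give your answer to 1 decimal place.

10.8–13.8 m/s × 3.6 = 38.9–49.7 km/h.

49.7 km/h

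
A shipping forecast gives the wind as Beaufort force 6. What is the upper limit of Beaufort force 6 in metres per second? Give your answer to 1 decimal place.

13.8 m/s

Beaufort 6 (strong breeze) spans 10.8–13.8 m/s.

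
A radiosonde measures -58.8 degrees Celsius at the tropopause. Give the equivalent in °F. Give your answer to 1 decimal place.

-73.8 °F

°F = °C × 9/5 + 32 = -58.8 × 1.8 + 32 = -73.8 °F.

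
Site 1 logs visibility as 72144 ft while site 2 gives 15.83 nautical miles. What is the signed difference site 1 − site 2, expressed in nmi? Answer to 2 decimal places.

site 1: 72144 ft = 11.8734 nmi.
Difference: 11.8734 − 15.8300 = -3.96 nmi.

-3.96 nmi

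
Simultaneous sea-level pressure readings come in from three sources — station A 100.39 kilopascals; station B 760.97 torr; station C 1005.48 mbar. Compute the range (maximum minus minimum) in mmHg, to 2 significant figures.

8.0 mmHg

station A: 100.39 kPa = 752.987 mmHg.
station C: 1005.48 mb = 754.172 mmHg.
Spread: 760.970 − 752.987 = 8.0 mmHg.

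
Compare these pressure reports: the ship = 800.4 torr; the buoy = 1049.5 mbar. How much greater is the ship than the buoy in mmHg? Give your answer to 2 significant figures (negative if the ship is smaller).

the buoy: 1049.5 mb = 787.19 mmHg.
Difference: 800.40 − 787.19 = 13 mmHg.

13 mmHg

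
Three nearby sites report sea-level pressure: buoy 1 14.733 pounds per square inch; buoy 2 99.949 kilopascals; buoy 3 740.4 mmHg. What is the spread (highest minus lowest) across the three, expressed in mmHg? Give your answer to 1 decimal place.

buoy 1: 14.733 psi = 761.916 mmHg.
buoy 2: 99.949 kPa = 749.679 mmHg.
Spread: 761.916 − 740.400 = 21.5 mmHg.

21.5 mmHg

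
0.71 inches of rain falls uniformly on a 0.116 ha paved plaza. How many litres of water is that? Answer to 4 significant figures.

20920 litres

Depth: 0.71 in × 25.4 = 18.034 mm.
Area: 0.116 ha = 1160 m².
1 mm over 1 m² is 1 L, so volume = 18.034 × 1160 = 20919.44 L ≈ 20920 L.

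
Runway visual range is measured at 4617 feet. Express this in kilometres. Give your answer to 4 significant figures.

1 ft = 0.0003048 km, so 4617 × 0.0003048 = 1.407 km.

1.407 km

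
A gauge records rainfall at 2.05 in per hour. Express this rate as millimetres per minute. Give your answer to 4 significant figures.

0.8678 mm/minute

2.05 in/hour × 25.4 mm/in × 0.0166667 hour/minute = 0.8678 mm/minute.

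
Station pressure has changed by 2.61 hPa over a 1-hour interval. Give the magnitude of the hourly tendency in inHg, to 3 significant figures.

0.0771 inHg per hour

2.61 hPa / 1 h × 0.02953 inHg/hPa = 0.0771 inHg/h.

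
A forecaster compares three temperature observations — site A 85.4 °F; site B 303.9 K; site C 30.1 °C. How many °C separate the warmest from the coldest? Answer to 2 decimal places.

site A: 85.4 °F = 29.667 °C.
site B: 303.9 K = 30.750 °C.
Spread: 30.750 − 29.667 = 1.083 °C.

1.08 °C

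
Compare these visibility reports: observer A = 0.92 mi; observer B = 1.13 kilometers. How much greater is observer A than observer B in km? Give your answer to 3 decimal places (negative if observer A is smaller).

0.351 km

observer A: 0.92 SM = 1.48060 km.
Difference: 1.48060 − 1.13000 = 0.351 km.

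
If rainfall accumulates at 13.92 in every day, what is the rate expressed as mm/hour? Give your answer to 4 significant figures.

13.92 in/day × 25.4 mm/in × 0.0416667 day/hour = 14.73 mm/hour.

14.73 mm/hour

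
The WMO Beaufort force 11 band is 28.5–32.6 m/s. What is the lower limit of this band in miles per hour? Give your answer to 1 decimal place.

63.8 mph

28.5–32.6 m/s × 2.237 = 63.8–72.9 mph.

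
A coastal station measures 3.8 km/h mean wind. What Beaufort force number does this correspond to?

Beaufort force 1

3.8 km/h = 1.1 m/s, which is Beaufort 1 (light air, 0.3–1.5 m/s).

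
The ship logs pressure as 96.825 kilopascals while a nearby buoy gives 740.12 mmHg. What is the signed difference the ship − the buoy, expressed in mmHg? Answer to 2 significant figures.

the ship: 96.825 kPa = 726.25 mmHg.
Difference: 726.25 − 740.12 = -14 mmHg.

-14 mmHg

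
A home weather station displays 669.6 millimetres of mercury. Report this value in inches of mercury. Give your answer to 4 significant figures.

1 mmHg = 0.0393701 inHg, so 669.6 × 0.0393701 = 26.36 inHg.

26.36 inHg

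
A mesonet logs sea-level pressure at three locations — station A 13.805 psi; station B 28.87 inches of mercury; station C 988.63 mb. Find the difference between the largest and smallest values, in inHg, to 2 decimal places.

station A: 13.805 psi = 28.1073 inHg.
station C: 988.63 mb = 29.1942 inHg.
Spread: 29.1942 − 28.1073 = 1.09 inHg.

1.09 inHg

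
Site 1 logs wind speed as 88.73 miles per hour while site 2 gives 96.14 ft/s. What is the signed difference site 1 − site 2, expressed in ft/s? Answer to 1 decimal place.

34.0 ft/s

site 1: 88.73 mph = 130.137 ft/s.
Difference: 130.137 − 96.140 = 34.0 ft/s.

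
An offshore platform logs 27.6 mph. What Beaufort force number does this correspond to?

Beaufort force 6

27.6 mph = 12.3 m/s, which is Beaufort 6 (strong breeze, 10.8–13.8 m/s).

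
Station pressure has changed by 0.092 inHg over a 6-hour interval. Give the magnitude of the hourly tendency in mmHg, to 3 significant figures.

0.389 mmHg per hour

0.092 inHg / 6 h × 25.4 mmHg/inHg = 0.389 mmHg/h.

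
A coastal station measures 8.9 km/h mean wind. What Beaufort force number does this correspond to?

Beaufort force 2

8.9 km/h = 2.5 m/s, which is Beaufort 2 (light breeze, 1.6–3.3 m/s).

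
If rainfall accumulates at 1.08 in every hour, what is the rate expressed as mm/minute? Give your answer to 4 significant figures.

1.08 in/hour × 25.4 mm/in × 0.0166667 hour/minute = 0.4572 mm/minute.

0.4572 mm/minute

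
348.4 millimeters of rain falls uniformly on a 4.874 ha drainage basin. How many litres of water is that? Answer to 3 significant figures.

Area: 4.874 ha = 48740 m².
1 mm over 1 m² is 1 L, so volume = 348.4 × 48740 = 16981016 L ≈ 17000000 L.

17000000 litres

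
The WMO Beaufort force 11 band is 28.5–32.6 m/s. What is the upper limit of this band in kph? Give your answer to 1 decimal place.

117.4 km/h

28.5–32.6 m/s × 3.6 = 102.6–117.4 km/h.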